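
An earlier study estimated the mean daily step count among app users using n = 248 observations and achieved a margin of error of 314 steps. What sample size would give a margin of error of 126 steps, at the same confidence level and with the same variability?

1541

Margin of error scales as 1/√n, so n₂ = n₁·(E₁/E₂)².
n₂ = 248 × (314/126)² = 248 × 6.21 = 1540.08
Round up: n₂ = 1541.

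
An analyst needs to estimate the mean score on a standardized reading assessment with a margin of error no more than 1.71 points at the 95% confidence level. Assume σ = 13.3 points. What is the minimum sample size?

For a mean, the margin of error is E = z·σ/√n, so n = (zσ/E)².
At 95% confidence, z = 1.960.
n = (1.960 × 13.3 / 1.71)² = 232.39
Round up: n = 233.

233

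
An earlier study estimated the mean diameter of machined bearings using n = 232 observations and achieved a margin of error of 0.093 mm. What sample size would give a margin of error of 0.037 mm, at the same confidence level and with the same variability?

Margin of error scales as 1/√n, so n₂ = n₁·(E₁/E₂)².
n₂ = 232 × (0.093/0.037)² = 232 × 6.318 = 1465.78
Round up: n₂ = 1466.

n = 1466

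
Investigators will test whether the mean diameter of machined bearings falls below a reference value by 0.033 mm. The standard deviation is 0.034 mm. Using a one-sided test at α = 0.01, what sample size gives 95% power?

For a one-sample z-test, n = ((z_α + z_β)·σ/δ)².
z_α = 2.326 (one-sided α = 0.01); z_β = 1.645 (power 95% → β = 0.05).
n = (3.971 × 0.034 / 0.033)² = 16.74
Round up: n = 17.

17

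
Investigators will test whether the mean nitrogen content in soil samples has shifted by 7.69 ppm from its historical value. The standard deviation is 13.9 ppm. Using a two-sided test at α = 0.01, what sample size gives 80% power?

For a one-sample z-test, n = ((z_{α/2} + z_β)·σ/δ)².
z_{α/2} = 2.576 (two-sided α = 0.01); z_β = 0.842 (power 80% → β = 0.2).
n = (3.418 × 13.9 / 7.69)² = 38.17
Round up: n = 39.

n = 39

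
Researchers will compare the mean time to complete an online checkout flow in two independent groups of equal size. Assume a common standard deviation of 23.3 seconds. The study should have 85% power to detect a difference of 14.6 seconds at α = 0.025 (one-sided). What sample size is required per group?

For two equal groups, n per group = 2·((z_α + z_β)·σ/δ)².
z_α = 1.960; z_β = 1.036 (power 85%).
n = 2 × (2.996 × 23.3 / 14.6)² = 2 × 22.86 = 45.72
Round up: n = 46 per group.

46 per group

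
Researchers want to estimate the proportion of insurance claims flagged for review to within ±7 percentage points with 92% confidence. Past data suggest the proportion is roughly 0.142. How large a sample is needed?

77

For a proportion with margin E = 0.07 at 92% confidence, z = 1.751.
n = p̂(1−p̂)(z/E)² = 0.142 × 0.858 × (1.751/0.07)² = 76.23
Round up: n = 77.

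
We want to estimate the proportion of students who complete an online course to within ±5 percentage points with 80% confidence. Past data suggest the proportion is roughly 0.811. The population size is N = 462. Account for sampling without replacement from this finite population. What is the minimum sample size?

For a proportion with margin E = 0.05 at 80% confidence, z = 1.282.
n = p̂(1−p̂)(z/E)² = 0.811 × 0.189 × (1.282/0.05)² = 100.77 — call this n₀.
Finite-population correction with N = 462: n = n₀ / (1 + (n₀−1)/N) = 100.77 / 1.216 = 82.87
Round up: n = 83.

83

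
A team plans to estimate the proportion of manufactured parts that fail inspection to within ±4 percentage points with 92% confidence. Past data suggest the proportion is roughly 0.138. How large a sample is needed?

228

For a proportion with margin E = 0.04 at 92% confidence, z = 1.751.
n = p̂(1−p̂)(z/E)² = 0.138 × 0.862 × (1.751/0.04)² = 227.95
Round up: n = 228.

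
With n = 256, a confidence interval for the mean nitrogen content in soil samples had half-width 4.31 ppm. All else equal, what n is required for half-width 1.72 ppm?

Margin of error scales as 1/√n, so n₂ = n₁·(E₁/E₂)².
n₂ = 256 × (4.31/1.72)² = 256 × 6.279 = 1607.42
Round up: n₂ = 1608.

1608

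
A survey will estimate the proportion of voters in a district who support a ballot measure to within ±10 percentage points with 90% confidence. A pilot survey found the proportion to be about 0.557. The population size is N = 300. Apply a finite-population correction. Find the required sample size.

n = 55

For a proportion with margin E = 0.1 at 90% confidence, z = 1.645.
n = p̂(1−p̂)(z/E)² = 0.557 × 0.443 × (1.645/0.1)² = 66.77 — call this n₀.
Finite-population correction with N = 300: n = n₀ / (1 + (n₀−1)/N) = 66.77 / 1.219 = 54.77
Round up: n = 55.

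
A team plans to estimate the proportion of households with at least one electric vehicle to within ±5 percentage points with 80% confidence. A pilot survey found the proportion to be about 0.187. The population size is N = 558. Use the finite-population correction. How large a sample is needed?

For a proportion with margin E = 0.05 at 80% confidence, z = 1.282.
n = p̂(1−p̂)(z/E)² = 0.187 × 0.813 × (1.282/0.05)² = 99.95 — call this n₀.
Finite-population correction with N = 558: n = n₀ / (1 + (n₀−1)/N) = 99.95 / 1.177 = 84.92
Round up: n = 85.

85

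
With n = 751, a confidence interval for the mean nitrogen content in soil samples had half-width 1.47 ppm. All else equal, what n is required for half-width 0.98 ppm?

Margin of error scales as 1/√n, so n₂ = n₁·(E₁/E₂)².
n₂ = 751 × (1.47/0.98)² = 751 × 2.25 = 1689.75
Round up: n₂ = 1690.

1690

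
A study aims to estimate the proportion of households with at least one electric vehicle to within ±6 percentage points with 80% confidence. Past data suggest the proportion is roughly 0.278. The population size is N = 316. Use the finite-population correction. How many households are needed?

72

For a proportion with margin E = 0.06 at 80% confidence, z = 1.282.
n = p̂(1−p̂)(z/E)² = 0.278 × 0.722 × (1.282/0.06)² = 91.63 — call this n₀.
Finite-population correction with N = 316: n = n₀ / (1 + (n₀−1)/N) = 91.63 / 1.287 = 71.20
Round up: n = 72.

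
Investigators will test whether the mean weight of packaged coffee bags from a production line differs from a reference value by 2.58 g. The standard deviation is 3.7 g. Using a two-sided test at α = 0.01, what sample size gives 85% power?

For a one-sample z-test, n = ((z_{α/2} + z_β)·σ/δ)².
z_{α/2} = 2.576 (two-sided α = 0.01); z_β = 1.036 (power 85% → β = 0.15).
n = (3.612 × 3.7 / 2.58)² = 26.83
Round up: n = 27.

27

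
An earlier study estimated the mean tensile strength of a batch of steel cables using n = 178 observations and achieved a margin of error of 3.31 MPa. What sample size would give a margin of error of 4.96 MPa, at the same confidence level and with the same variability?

Margin of error scales as 1/√n, so n₂ = n₁·(E₁/E₂)².
n₂ = 178 × (3.31/4.96)² = 178 × 0.4453 = 79.26
Round up: n₂ = 80.

80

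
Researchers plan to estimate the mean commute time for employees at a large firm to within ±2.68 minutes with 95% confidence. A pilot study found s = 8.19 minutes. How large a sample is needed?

n = 36

For a mean, the margin of error is E = z·σ/√n, so n = (zσ/E)².
At 95% confidence, z = 1.960.
n = (1.960 × 8.19 / 2.68)² = 35.88
Round up: n = 36.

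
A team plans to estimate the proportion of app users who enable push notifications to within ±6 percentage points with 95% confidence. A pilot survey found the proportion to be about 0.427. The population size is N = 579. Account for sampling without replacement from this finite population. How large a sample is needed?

181

For a proportion with margin E = 0.06 at 95% confidence, z = 1.960.
n = p̂(1−p̂)(z/E)² = 0.427 × 0.573 × (1.960/0.06)² = 261.09 — call this n₀.
Finite-population correction with N = 579: n = n₀ / (1 + (n₀−1)/N) = 261.09 / 1.449 = 180.19
Round up: n = 181.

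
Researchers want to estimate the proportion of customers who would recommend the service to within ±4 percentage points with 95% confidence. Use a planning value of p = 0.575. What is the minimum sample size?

587

For a proportion with margin E = 0.04 at 95% confidence, z = 1.960.
n = p̂(1−p̂)(z/E)² = 0.575 × 0.425 × (1.960/0.04)² = 586.74
Round up: n = 587.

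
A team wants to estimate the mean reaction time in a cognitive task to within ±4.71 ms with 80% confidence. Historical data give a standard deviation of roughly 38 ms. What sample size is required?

For a mean, the margin of error is E = z·σ/√n, so n = (zσ/E)².
At 80% confidence, z = 1.282.
n = (1.282 × 38 / 4.71)² = 106.98
Round up: n = 107.

107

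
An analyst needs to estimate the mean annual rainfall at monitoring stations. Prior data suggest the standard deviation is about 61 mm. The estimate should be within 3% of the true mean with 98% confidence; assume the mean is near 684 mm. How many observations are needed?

48

For a mean, the margin of error is E = z·σ/√n, so n = (zσ/E)².
At 98% confidence, z = 2.326.
E = 3% of 684 = 20.52 mm.
n = (2.326 × 61 / 20.52)² = 47.81
Round up: n = 48.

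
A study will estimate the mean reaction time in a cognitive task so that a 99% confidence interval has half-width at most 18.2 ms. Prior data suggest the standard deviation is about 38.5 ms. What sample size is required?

30

For a mean, the margin of error is E = z·σ/√n, so n = (zσ/E)².
At 99% confidence, z = 2.576.
n = (2.576 × 38.5 / 18.2)² = 29.69
Round up: n = 30.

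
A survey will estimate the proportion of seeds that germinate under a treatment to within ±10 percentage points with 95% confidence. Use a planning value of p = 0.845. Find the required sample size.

For a proportion with margin E = 0.1 at 95% confidence, z = 1.960.
n = p̂(1−p̂)(z/E)² = 0.845 × 0.155 × (1.960/0.1)² = 50.32
Round up: n = 51.

n = 51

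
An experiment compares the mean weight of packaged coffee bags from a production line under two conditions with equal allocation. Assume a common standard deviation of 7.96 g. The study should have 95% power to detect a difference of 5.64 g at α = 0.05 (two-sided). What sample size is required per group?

For two equal groups, n per group = 2·((z_{α/2} + z_β)·σ/δ)².
z_{α/2} = 1.960; z_β = 1.645 (power 95%).
n = 2 × (3.605 × 7.96 / 5.64)² = 2 × 25.89 = 51.78
Round up: n = 52 per group.

52 per group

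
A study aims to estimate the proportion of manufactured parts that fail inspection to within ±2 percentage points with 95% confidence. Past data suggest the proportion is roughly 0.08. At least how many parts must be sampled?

For a proportion with margin E = 0.02 at 95% confidence, z = 1.960.
n = p̂(1−p̂)(z/E)² = 0.08 × 0.92 × (1.960/0.02)² = 706.85
Round up: n = 707.

707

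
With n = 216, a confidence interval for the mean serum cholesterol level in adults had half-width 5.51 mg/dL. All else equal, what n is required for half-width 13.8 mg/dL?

n = 35

Margin of error scales as 1/√n, so n₂ = n₁·(E₁/E₂)².
n₂ = 216 × (5.51/13.8)² = 216 × 0.1594 = 34.43
Round up: n₂ = 35.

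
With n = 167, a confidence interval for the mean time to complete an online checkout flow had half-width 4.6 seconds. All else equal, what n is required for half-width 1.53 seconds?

1510

Margin of error scales as 1/√n, so n₂ = n₁·(E₁/E₂)².
n₂ = 167 × (4.6/1.53)² = 167 × 9.039 = 1509.51
Round up: n₂ = 1510.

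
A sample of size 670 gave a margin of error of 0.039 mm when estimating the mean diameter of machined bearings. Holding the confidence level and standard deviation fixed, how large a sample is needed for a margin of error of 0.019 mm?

Margin of error scales as 1/√n, so n₂ = n₁·(E₁/E₂)².
n₂ = 670 × (0.039/0.019)² = 670 × 4.213 = 2822.71
Round up: n₂ = 2823.

n = 2823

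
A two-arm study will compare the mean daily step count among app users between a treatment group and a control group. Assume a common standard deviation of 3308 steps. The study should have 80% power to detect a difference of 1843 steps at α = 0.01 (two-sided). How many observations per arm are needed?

76 per group

For two equal groups, n per group = 2·((z_{α/2} + z_β)·σ/δ)².
z_{α/2} = 2.576; z_β = 0.842 (power 80%).
n = 2 × (3.418 × 3308 / 1843)² = 2 × 37.64 = 75.28
Round up: n = 76 per group.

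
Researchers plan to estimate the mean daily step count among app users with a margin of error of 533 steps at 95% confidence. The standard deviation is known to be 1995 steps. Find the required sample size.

54

For a mean, the margin of error is E = z·σ/√n, so n = (zσ/E)².
At 95% confidence, z = 1.960.
n = (1.960 × 1995 / 533)² = 53.82
Round up: n = 54.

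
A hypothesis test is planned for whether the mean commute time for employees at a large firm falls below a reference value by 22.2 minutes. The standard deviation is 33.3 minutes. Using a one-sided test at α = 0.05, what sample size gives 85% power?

17

For a one-sample z-test, n = ((z_α + z_β)·σ/δ)².
z_α = 1.645 (one-sided α = 0.05); z_β = 1.036 (power 85% → β = 0.15).
n = (2.681 × 33.3 / 22.2)² = 16.17
Round up: n = 17.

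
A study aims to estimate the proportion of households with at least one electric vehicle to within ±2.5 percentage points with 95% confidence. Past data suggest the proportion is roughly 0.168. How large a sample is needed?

n = 860

For a proportion with margin E = 0.025 at 95% confidence, z = 1.960.
n = p̂(1−p̂)(z/E)² = 0.168 × 0.832 × (1.960/0.025)² = 859.14
Round up: n = 860.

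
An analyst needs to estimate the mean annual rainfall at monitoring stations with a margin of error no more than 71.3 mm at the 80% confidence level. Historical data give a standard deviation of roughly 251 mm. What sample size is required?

For a mean, the margin of error is E = z·σ/√n, so n = (zσ/E)².
At 80% confidence, z = 1.282.
n = (1.282 × 251 / 71.3)² = 20.37
Round up: n = 21.

n = 21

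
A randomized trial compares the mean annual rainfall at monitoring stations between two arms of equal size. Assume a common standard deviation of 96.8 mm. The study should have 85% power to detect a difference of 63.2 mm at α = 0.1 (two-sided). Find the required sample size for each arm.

34 per group

For two equal groups, n per group = 2·((z_{α/2} + z_β)·σ/δ)².
z_{α/2} = 1.645; z_β = 1.036 (power 85%).
n = 2 × (2.681 × 96.8 / 63.2)² = 2 × 16.86 = 33.72
Round up: n = 34 per group.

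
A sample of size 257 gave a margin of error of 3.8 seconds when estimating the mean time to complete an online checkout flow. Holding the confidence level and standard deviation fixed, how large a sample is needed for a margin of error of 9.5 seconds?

Margin of error scales as 1/√n, so n₂ = n₁·(E₁/E₂)².
n₂ = 257 × (3.8/9.5)² = 257 × 0.16 = 41.12
Round up: n₂ = 42.

n = 42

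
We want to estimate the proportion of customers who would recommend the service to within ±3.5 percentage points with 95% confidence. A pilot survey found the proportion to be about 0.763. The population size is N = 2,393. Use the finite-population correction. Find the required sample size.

459

For a proportion with margin E = 0.035 at 95% confidence, z = 1.960.
n = p̂(1−p̂)(z/E)² = 0.763 × 0.237 × (1.960/0.035)² = 567.09 — call this n₀.
Finite-population correction with N = 2,393: n = n₀ / (1 + (n₀−1)/N) = 567.09 / 1.237 = 458.44
Round up: n = 459.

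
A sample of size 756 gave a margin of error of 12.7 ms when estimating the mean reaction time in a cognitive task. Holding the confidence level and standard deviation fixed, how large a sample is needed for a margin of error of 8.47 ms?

n = 1700

Margin of error scales as 1/√n, so n₂ = n₁·(E₁/E₂)².
n₂ = 756 × (12.7/8.47)² = 756 × 2.248 = 1699.49
Round up: n₂ = 1700.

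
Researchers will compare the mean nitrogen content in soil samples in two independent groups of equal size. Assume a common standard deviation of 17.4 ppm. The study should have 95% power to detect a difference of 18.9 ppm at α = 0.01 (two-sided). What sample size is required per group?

31 per group

For two equal groups, n per group = 2·((z_{α/2} + z_β)·σ/δ)².
z_{α/2} = 2.576; z_β = 1.645 (power 95%).
n = 2 × (4.221 × 17.4 / 18.9)² = 2 × 15.10 = 30.20
Round up: n = 31 per group.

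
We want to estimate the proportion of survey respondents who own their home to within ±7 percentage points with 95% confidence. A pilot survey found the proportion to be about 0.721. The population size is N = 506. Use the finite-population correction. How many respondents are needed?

For a proportion with margin E = 0.07 at 95% confidence, z = 1.960.
n = p̂(1−p̂)(z/E)² = 0.721 × 0.279 × (1.960/0.07)² = 157.71 — call this n₀.
Finite-population correction with N = 506: n = n₀ / (1 + (n₀−1)/N) = 157.71 / 1.31 = 120.39
Round up: n = 121.

n = 121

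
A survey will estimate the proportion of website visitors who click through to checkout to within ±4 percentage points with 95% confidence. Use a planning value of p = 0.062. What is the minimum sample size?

140

For a proportion with margin E = 0.04 at 95% confidence, z = 1.960.
n = p̂(1−p̂)(z/E)² = 0.062 × 0.938 × (1.960/0.04)² = 139.63
Round up: n = 140.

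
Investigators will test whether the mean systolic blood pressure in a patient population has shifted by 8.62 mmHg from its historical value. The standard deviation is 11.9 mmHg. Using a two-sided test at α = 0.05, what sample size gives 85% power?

For a one-sample z-test, n = ((z_{α/2} + z_β)·σ/δ)².
z_{α/2} = 1.960 (two-sided α = 0.05); z_β = 1.036 (power 85% → β = 0.15).
n = (2.996 × 11.9 / 8.62)² = 17.11
Round up: n = 18.

18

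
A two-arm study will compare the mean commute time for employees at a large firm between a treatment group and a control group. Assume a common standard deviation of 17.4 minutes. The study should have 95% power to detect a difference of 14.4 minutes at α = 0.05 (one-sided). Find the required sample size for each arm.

32 per group

For two equal groups, n per group = 2·((z_α + z_β)·σ/δ)².
z_α = 1.645; z_β = 1.645 (power 95%).
n = 2 × (3.290 × 17.4 / 14.4)² = 2 × 15.80 = 31.60
Round up: n = 32 per group.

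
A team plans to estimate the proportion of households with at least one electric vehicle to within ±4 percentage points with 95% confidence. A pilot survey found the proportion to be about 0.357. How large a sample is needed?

552

For a proportion with margin E = 0.04 at 95% confidence, z = 1.960.
n = p̂(1−p̂)(z/E)² = 0.357 × 0.643 × (1.960/0.04)² = 551.15
Round up: n = 552.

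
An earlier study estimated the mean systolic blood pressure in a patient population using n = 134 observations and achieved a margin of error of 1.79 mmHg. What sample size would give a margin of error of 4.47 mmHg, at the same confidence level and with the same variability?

22

Margin of error scales as 1/√n, so n₂ = n₁·(E₁/E₂)².
n₂ = 134 × (1.79/4.47)² = 134 × 0.1604 = 21.49
Round up: n₂ = 22.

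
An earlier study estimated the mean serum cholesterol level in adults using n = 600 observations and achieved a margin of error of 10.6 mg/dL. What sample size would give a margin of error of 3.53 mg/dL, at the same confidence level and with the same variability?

n = 5411

Margin of error scales as 1/√n, so n₂ = n₁·(E₁/E₂)².
n₂ = 600 × (10.6/3.53)² = 600 × 9.017 = 5410.20
Round up: n₂ = 5411.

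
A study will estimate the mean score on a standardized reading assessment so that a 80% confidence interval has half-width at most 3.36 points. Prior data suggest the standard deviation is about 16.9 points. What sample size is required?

For a mean, the margin of error is E = z·σ/√n, so n = (zσ/E)².
At 80% confidence, z = 1.282.
n = (1.282 × 16.9 / 3.36)² = 41.58
Round up: n = 42.

42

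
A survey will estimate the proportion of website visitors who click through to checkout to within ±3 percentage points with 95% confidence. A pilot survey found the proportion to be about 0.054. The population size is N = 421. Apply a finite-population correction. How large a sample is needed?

144

For a proportion with margin E = 0.03 at 95% confidence, z = 1.960.
n = p̂(1−p̂)(z/E)² = 0.054 × 0.946 × (1.960/0.03)² = 218.05 — call this n₀.
Finite-population correction with N = 421: n = n₀ / (1 + (n₀−1)/N) = 218.05 / 1.516 = 143.83
Round up: n = 144.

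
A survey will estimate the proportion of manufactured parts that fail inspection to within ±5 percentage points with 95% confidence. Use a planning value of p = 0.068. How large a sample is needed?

98

For a proportion with margin E = 0.05 at 95% confidence, z = 1.960.
n = p̂(1−p̂)(z/E)² = 0.068 × 0.932 × (1.960/0.05)² = 97.39
Round up: n = 98.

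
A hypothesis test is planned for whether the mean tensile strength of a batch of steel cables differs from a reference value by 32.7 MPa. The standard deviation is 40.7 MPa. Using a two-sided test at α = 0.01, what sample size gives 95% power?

For a one-sample z-test, n = ((z_{α/2} + z_β)·σ/δ)².
z_{α/2} = 2.576 (two-sided α = 0.01); z_β = 1.645 (power 95% → β = 0.05).
n = (4.221 × 40.7 / 32.7)² = 27.60
Round up: n = 28.

28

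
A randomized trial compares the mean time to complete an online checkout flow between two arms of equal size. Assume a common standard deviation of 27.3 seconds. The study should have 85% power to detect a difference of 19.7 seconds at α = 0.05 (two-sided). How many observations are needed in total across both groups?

70 total

For two equal groups, n per group = 2·((z_{α/2} + z_β)·σ/δ)².
z_{α/2} = 1.960; z_β = 1.036 (power 85%).
n = 2 × (2.996 × 27.3 / 19.7)² = 2 × 17.24 = 34.48
Round up: n = 35 per group.
Total across both groups: 2 × 35 = 70.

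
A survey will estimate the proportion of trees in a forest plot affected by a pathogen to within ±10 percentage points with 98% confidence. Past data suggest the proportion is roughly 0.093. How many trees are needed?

For a proportion with margin E = 0.1 at 98% confidence, z = 2.326.
n = p̂(1−p̂)(z/E)² = 0.093 × 0.907 × (2.326/0.1)² = 45.64
Round up: n = 46.

46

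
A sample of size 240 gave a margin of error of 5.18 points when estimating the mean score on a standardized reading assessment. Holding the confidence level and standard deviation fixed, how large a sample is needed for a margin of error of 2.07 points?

Margin of error scales as 1/√n, so n₂ = n₁·(E₁/E₂)².
n₂ = 240 × (5.18/2.07)² = 240 × 6.262 = 1502.88
Round up: n₂ = 1503.

1503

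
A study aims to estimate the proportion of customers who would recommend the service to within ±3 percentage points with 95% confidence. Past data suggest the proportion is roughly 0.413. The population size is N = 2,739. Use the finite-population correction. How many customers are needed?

For a proportion with margin E = 0.03 at 95% confidence, z = 1.960.
n = p̂(1−p̂)(z/E)² = 0.413 × 0.587 × (1.960/0.03)² = 1034.80 — call this n₀.
Finite-population correction with N = 2,739: n = n₀ / (1 + (n₀−1)/N) = 1034.80 / 1.377 = 751.49
Round up: n = 752.

752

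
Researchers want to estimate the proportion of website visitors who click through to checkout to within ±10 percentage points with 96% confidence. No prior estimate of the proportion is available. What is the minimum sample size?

106

For a proportion with margin E = 0.1 at 96% confidence, z = 2.054.
With no prior estimate, use p = 0.5, which maximizes p(1−p) at 0.25.
n = 0.25 × (z/E)² = 0.25 × (2.054/0.1)² = 105.47
Round up: n = 106.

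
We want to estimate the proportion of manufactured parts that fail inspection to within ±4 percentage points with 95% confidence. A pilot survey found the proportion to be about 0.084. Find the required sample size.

For a proportion with margin E = 0.04 at 95% confidence, z = 1.960.
n = p̂(1−p̂)(z/E)² = 0.084 × 0.916 × (1.960/0.04)² = 184.74
Round up: n = 185.

185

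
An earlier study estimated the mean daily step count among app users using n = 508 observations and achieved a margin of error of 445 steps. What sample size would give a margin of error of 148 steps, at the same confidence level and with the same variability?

Margin of error scales as 1/√n, so n₂ = n₁·(E₁/E₂)².
n₂ = 508 × (445/148)² = 508 × 9.041 = 4592.83
Round up: n₂ = 4593.

n = 4593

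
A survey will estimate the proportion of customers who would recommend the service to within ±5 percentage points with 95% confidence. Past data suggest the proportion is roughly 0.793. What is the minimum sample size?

For a proportion with margin E = 0.05 at 95% confidence, z = 1.960.
n = p̂(1−p̂)(z/E)² = 0.793 × 0.207 × (1.960/0.05)² = 252.24
Round up: n = 253.

n = 253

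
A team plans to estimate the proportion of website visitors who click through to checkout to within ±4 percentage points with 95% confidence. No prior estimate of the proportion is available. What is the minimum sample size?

n = 601

For a proportion with margin E = 0.04 at 95% confidence, z = 1.960.
With no prior estimate, use p = 0.5, which maximizes p(1−p) at 0.25.
n = 0.25 × (z/E)² = 0.25 × (1.960/0.04)² = 600.25
Round up: n = 601.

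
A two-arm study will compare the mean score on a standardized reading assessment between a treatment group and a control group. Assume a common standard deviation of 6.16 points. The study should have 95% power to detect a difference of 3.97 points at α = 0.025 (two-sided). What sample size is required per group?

For two equal groups, n per group = 2·((z_{α/2} + z_β)·σ/δ)².
z_{α/2} = 2.241; z_β = 1.645 (power 95%).
n = 2 × (3.886 × 6.16 / 3.97)² = 2 × 36.36 = 72.72
Round up: n = 73 per group.

73 per group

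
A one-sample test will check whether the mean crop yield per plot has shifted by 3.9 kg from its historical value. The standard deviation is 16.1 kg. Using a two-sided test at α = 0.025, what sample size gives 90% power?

212

For a one-sample z-test, n = ((z_{α/2} + z_β)·σ/δ)².
z_{α/2} = 2.241 (two-sided α = 0.025); z_β = 1.282 (power 90% → β = 0.1).
n = (3.523 × 16.1 / 3.9)² = 211.52
Round up: n = 212.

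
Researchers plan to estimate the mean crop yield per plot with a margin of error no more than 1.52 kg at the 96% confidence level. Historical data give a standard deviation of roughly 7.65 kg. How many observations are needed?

107

For a mean, the margin of error is E = z·σ/√n, so n = (zσ/E)².
At 96% confidence, z = 2.054.
n = (2.054 × 7.65 / 1.52)² = 106.87
Round up: n = 107.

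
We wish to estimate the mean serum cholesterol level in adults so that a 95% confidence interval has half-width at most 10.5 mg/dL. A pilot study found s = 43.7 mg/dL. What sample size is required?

For a mean, the margin of error is E = z·σ/√n, so n = (zσ/E)².
At 95% confidence, z = 1.960.
n = (1.960 × 43.7 / 10.5)² = 66.54
Round up: n = 67.

67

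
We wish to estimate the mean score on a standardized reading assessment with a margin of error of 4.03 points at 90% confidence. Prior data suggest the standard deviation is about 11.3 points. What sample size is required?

22

For a mean, the margin of error is E = z·σ/√n, so n = (zσ/E)².
At 90% confidence, z = 1.645.
n = (1.645 × 11.3 / 4.03)² = 21.28
Round up: n = 22.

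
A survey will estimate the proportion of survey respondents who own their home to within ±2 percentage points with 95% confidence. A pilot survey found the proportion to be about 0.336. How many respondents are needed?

2143

For a proportion with margin E = 0.02 at 95% confidence, z = 1.960.
n = p̂(1−p̂)(z/E)² = 0.336 × 0.664 × (1.960/0.02)² = 2142.69
Round up: n = 2143.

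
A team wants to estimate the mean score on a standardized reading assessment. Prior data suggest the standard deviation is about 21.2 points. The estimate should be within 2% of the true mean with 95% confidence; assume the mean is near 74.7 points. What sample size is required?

For a mean, the margin of error is E = z·σ/√n, so n = (zσ/E)².
At 95% confidence, z = 1.960.
E = 2% of 74.7 = 1.494 points.
n = (1.960 × 21.2 / 1.494)² = 773.54
Round up: n = 774.

774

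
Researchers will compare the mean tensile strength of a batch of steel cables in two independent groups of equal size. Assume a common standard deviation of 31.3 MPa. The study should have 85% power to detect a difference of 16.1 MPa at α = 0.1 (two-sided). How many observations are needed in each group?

For two equal groups, n per group = 2·((z_{α/2} + z_β)·σ/δ)².
z_{α/2} = 1.645; z_β = 1.036 (power 85%).
n = 2 × (2.681 × 31.3 / 16.1)² = 2 × 27.17 = 54.34
Round up: n = 55 per group.

55 per group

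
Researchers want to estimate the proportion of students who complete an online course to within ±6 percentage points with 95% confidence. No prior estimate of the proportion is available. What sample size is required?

For a proportion with margin E = 0.06 at 95% confidence, z = 1.960.
With no prior estimate, use p = 0.5, which maximizes p(1−p) at 0.25.
n = 0.25 × (z/E)² = 0.25 × (1.960/0.06)² = 266.78
Round up: n = 267.

267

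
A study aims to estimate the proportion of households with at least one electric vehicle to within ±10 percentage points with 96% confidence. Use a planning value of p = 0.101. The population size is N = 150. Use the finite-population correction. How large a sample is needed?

31

For a proportion with margin E = 0.1 at 96% confidence, z = 2.054.
n = p̂(1−p̂)(z/E)² = 0.101 × 0.899 × (2.054/0.1)² = 38.31 — call this n₀.
Finite-population correction with N = 150: n = n₀ / (1 + (n₀−1)/N) = 38.31 / 1.249 = 30.67
Round up: n = 31.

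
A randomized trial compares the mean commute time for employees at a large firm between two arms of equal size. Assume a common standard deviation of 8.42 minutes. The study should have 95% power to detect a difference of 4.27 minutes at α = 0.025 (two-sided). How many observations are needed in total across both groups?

For two equal groups, n per group = 2·((z_{α/2} + z_β)·σ/δ)².
z_{α/2} = 2.241; z_β = 1.645 (power 95%).
n = 2 × (3.886 × 8.42 / 4.27)² = 2 × 58.72 = 117.44
Round up: n = 118 per group.
Total across both groups: 2 × 118 = 236.

236 total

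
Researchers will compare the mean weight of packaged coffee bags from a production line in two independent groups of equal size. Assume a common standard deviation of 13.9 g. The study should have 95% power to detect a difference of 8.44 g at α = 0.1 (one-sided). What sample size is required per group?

47 per group

For two equal groups, n per group = 2·((z_α + z_β)·σ/δ)².
z_α = 1.282; z_β = 1.645 (power 95%).
n = 2 × (2.927 × 13.9 / 8.44)² = 2 × 23.24 = 46.48
Round up: n = 47 per group.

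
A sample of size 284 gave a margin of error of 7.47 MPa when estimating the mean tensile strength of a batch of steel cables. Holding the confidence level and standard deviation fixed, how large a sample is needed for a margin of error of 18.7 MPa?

n = 46

Margin of error scales as 1/√n, so n₂ = n₁·(E₁/E₂)².
n₂ = 284 × (7.47/18.7)² = 284 × 0.1596 = 45.33
Round up: n₂ = 46.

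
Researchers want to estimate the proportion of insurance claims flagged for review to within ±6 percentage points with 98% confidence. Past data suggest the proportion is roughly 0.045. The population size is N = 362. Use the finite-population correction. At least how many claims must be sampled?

55

For a proportion with margin E = 0.06 at 98% confidence, z = 2.326.
n = p̂(1−p̂)(z/E)² = 0.045 × 0.955 × (2.326/0.06)² = 64.59 — call this n₀.
Finite-population correction with N = 362: n = n₀ / (1 + (n₀−1)/N) = 64.59 / 1.176 = 54.92
Round up: n = 55.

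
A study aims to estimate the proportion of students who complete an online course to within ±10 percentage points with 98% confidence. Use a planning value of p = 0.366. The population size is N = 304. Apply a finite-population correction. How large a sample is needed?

n = 90

For a proportion with margin E = 0.1 at 98% confidence, z = 2.326.
n = p̂(1−p̂)(z/E)² = 0.366 × 0.634 × (2.326/0.1)² = 125.54 — call this n₀.
Finite-population correction with N = 304: n = n₀ / (1 + (n₀−1)/N) = 125.54 / 1.41 = 89.04
Round up: n = 90.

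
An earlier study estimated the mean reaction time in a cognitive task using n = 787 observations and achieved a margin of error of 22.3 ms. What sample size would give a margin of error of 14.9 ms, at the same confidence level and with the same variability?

Margin of error scales as 1/√n, so n₂ = n₁·(E₁/E₂)².
n₂ = 787 × (22.3/14.9)² = 787 × 2.24 = 1762.88
Round up: n₂ = 1763.

n = 1763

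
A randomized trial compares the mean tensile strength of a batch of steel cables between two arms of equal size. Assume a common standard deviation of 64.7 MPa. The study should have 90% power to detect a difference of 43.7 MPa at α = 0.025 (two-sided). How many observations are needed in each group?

55 per group

For two equal groups, n per group = 2·((z_{α/2} + z_β)·σ/δ)².
z_{α/2} = 2.241; z_β = 1.282 (power 90%).
n = 2 × (3.523 × 64.7 / 43.7)² = 2 × 27.21 = 54.42
Round up: n = 55 per group.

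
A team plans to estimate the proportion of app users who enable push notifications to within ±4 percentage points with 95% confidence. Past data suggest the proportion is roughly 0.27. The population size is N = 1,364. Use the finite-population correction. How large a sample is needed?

For a proportion with margin E = 0.04 at 95% confidence, z = 1.960.
n = p̂(1−p̂)(z/E)² = 0.27 × 0.73 × (1.960/0.04)² = 473.24 — call this n₀.
Finite-population correction with N = 1,364: n = n₀ / (1 + (n₀−1)/N) = 473.24 / 1.346 = 351.59
Round up: n = 352.

352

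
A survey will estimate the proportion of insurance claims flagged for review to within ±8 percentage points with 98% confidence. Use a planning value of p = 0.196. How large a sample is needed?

134

For a proportion with margin E = 0.08 at 98% confidence, z = 2.326.
n = p̂(1−p̂)(z/E)² = 0.196 × 0.804 × (2.326/0.08)² = 133.21
Round up: n = 134.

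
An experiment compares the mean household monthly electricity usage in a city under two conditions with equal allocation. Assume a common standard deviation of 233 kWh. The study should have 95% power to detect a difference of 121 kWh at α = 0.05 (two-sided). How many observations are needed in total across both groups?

194 total

For two equal groups, n per group = 2·((z_{α/2} + z_β)·σ/δ)².
z_{α/2} = 1.960; z_β = 1.645 (power 95%).
n = 2 × (3.605 × 233 / 121)² = 2 × 48.19 = 96.38
Round up: n = 97 per group.
Total across both groups: 2 × 97 = 194.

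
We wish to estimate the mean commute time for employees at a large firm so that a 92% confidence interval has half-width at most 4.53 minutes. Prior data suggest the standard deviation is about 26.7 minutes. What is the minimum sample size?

n = 107

For a mean, the margin of error is E = z·σ/√n, so n = (zσ/E)².
At 92% confidence, z = 1.751.
n = (1.751 × 26.7 / 4.53)² = 106.51
Round up: n = 107.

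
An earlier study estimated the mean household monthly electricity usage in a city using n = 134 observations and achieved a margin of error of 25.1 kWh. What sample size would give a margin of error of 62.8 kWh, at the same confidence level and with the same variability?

22

Margin of error scales as 1/√n, so n₂ = n₁·(E₁/E₂)².
n₂ = 134 × (25.1/62.8)² = 134 × 0.1597 = 21.40
Round up: n₂ = 22.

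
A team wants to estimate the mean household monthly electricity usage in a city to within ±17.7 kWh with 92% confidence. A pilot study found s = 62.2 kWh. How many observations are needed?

n = 38

For a mean, the margin of error is E = z·σ/√n, so n = (zσ/E)².
At 92% confidence, z = 1.751.
n = (1.751 × 62.2 / 17.7)² = 37.86
Round up: n = 38.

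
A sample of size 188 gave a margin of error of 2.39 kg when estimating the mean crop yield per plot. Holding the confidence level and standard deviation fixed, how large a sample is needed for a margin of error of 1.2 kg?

n = 746

Margin of error scales as 1/√n, so n₂ = n₁·(E₁/E₂)².
n₂ = 188 × (2.39/1.2)² = 188 × 3.967 = 745.80
Round up: n₂ = 746.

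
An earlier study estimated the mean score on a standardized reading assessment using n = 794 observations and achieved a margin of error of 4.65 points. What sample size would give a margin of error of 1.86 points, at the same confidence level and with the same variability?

Margin of error scales as 1/√n, so n₂ = n₁·(E₁/E₂)².
n₂ = 794 × (4.65/1.86)² = 794 × 6.25 = 4962.50
Round up: n₂ = 4963.

4963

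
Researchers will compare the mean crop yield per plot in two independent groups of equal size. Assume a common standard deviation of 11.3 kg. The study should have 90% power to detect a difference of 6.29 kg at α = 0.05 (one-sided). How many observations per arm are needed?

For two equal groups, n per group = 2·((z_α + z_β)·σ/δ)².
z_α = 1.645; z_β = 1.282 (power 90%).
n = 2 × (2.927 × 11.3 / 6.29)² = 2 × 27.65 = 55.30
Round up: n = 56 per group.

56 per group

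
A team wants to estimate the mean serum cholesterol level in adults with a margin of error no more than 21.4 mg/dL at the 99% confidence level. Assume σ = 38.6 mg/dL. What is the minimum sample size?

For a mean, the margin of error is E = z·σ/√n, so n = (zσ/E)².
At 99% confidence, z = 2.576.
n = (2.576 × 38.6 / 21.4)² = 21.59
Round up: n = 22.

22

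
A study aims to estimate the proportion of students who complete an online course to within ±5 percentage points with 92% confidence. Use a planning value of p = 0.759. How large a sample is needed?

225

For a proportion with margin E = 0.05 at 92% confidence, z = 1.751.
n = p̂(1−p̂)(z/E)² = 0.759 × 0.241 × (1.751/0.05)² = 224.33
Round up: n = 225.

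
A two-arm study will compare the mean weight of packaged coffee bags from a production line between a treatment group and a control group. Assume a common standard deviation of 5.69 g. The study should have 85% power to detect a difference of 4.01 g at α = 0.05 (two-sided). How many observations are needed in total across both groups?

74 total

For two equal groups, n per group = 2·((z_{α/2} + z_β)·σ/δ)².
z_{α/2} = 1.960; z_β = 1.036 (power 85%).
n = 2 × (2.996 × 5.69 / 4.01)² = 2 × 18.07 = 36.14
Round up: n = 37 per group.
Total across both groups: 2 × 37 = 74.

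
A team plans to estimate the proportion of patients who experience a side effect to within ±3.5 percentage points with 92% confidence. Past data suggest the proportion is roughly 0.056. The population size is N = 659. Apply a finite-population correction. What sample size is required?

For a proportion with margin E = 0.035 at 92% confidence, z = 1.751.
n = p̂(1−p̂)(z/E)² = 0.056 × 0.944 × (1.751/0.035)² = 132.31 — call this n₀.
Finite-population correction with N = 659: n = n₀ / (1 + (n₀−1)/N) = 132.31 / 1.199 = 110.35
Round up: n = 111.

n = 111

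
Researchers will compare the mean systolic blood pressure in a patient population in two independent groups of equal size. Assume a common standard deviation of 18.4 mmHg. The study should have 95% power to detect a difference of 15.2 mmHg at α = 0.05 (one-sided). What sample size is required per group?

32 per group

For two equal groups, n per group = 2·((z_α + z_β)·σ/δ)².
z_α = 1.645; z_β = 1.645 (power 95%).
n = 2 × (3.290 × 18.4 / 15.2)² = 2 × 15.86 = 31.72
Round up: n = 32 per group.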